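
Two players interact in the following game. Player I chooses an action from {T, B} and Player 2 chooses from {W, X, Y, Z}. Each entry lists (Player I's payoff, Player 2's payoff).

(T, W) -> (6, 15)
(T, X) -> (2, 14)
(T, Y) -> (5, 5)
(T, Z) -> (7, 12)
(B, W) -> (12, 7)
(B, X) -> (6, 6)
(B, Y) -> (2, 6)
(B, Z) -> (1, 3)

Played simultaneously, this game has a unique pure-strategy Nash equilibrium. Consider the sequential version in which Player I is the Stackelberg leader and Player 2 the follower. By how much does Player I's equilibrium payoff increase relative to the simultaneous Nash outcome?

Player 2 best-responds to each possible Player I move:
- T: BR = W, leader payoff 6.
- B: BR = W, leader payoff 12.
Player I's induced payoffs are 6, 12, so Player I commits to B. Subgame-perfect outcome: (B, W) with payoffs (12, 7).
Under simultaneous play:
Player I's best replies: W→B; X→B; Y→T; Z→T.
Player 2's best replies: T→W; B→W.
Only (B, W) has each player best-responding; Nash payoffs (12, 7).
Player I's commitment gain: 12 − 12 = 0.

0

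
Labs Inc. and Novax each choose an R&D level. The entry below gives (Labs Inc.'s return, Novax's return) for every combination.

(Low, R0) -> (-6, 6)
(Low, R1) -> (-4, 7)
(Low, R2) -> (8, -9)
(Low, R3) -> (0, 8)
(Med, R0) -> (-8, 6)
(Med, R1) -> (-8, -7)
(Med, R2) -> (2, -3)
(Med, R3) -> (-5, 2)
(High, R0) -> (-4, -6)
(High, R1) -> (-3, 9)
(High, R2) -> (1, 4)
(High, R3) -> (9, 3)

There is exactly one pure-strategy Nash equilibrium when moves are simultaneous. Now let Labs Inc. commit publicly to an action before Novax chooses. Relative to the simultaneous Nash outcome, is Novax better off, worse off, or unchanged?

Novax best-responds to each possible Labs Inc. move:
- Low → Novax plays R3 (best of 6, 7, -9, 8); Labs Inc. gets 0.
- Med → Novax plays R0 (best of 6, -7, -3, 2); Labs Inc. gets -8.
- High → Novax plays R1 (best of -6, 9, 4, 3); Labs Inc. gets -3.
Labs Inc.'s induced payoffs are 0, -8, -3, so Labs Inc. commits to Low. Subgame-perfect outcome: (Low, R3) with payoffs (0, 8).
For the simultaneous game, intersect best replies.
Labs Inc.'s best replies: R0→High; R1→High; R2→Low; R3→High.
Novax's best replies: Low→R3; Med→R0; High→R1.
Only (High, R1) has each player best-responding; Nash payoffs (-3, 9).
Novax earns 8 sequentially versus 9 at the Nash outcome: worse off.

worse off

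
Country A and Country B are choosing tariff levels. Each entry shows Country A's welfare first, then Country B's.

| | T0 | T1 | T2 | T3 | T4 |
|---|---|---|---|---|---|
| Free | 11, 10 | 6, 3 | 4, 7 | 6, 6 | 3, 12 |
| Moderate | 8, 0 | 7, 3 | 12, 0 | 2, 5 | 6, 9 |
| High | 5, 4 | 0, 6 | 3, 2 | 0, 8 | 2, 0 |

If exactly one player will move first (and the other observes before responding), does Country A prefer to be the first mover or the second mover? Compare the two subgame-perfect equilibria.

If Country A leads: Country B's best replies are Free→T4, Moderate→T4, High→T3; Country A's induced payoffs 3, 6, 0; outcome (Moderate, T4), payoffs (6, 9).
If Country B leads: Country A's best replies are T0→Free, T1→Moderate, T2→Moderate, T3→Free, T4→Moderate; Country B's induced payoffs 10, 3, 0, 6, 9; outcome (Free, T0), payoffs (11, 10).
Country A gets 6 moving first and 11 moving second, so Country A prefers to move second.

second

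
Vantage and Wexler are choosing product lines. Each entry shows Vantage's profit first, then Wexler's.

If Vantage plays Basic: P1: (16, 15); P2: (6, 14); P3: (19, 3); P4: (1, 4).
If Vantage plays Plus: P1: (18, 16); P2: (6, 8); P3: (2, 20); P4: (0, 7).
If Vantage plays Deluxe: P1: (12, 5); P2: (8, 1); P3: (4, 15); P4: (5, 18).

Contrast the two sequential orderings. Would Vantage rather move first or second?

If Vantage leads: Wexler's best replies are Basic→P1, Plus→P3, Deluxe→P4; Vantage's induced payoffs 16, 2, 5; outcome (Basic, P1), payoffs (16, 15).
If Wexler leads: Vantage's best replies are P1→Plus, P2→Deluxe, P3→Basic, P4→Deluxe; Wexler's induced payoffs 16, 1, 3, 18; outcome (Deluxe, P4), payoffs (5, 18).
Vantage gets 16 moving first and 5 moving second, so Vantage prefers to move first.

first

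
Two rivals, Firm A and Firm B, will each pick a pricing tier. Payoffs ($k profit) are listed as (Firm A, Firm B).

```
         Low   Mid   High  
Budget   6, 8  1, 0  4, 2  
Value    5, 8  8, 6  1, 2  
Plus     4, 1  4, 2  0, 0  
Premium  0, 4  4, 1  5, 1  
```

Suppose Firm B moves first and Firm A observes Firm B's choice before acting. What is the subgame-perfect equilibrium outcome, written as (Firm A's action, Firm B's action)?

Solve by backward induction (Firm B leads).
- Low → Firm A plays Budget (best of 6, 5, 4, 0); Firm B gets 8.
- Mid → Firm A plays Value (best of 1, 8, 4, 4); Firm B gets 6.
- High → Firm A plays Premium (best of 4, 1, 0, 5); Firm B gets 1.
Among 8, 6, 1, the best is 8 at Low. Subgame-perfect outcome: (Budget, Low) with payoffs (6, 8).

(Budget, Low)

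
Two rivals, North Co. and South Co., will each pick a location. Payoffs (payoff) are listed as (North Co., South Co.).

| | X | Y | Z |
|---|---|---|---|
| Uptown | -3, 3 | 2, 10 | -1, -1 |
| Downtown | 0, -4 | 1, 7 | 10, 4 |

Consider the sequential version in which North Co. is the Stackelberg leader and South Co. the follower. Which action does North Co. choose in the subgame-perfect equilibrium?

Work backward from South Co.'s decision.
- Uptown: BR = Y, leader payoff 2.
- Downtown: BR = Y, leader payoff 1.
North Co.'s induced payoffs are 2, 1, so North Co. commits to Uptown. Subgame-perfect outcome: (Uptown, Y) with payoffs (2, 10).

Uptown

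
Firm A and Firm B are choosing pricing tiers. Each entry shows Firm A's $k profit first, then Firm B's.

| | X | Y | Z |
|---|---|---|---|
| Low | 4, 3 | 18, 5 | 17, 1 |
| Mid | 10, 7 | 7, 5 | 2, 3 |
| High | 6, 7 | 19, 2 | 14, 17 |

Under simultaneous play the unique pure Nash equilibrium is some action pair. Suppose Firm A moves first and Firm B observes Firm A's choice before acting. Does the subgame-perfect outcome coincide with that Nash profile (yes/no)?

Firm B best-responds to each possible Firm A move:
- Low: BR = Y, leader payoff 18.
- Mid: BR = X, leader payoff 10.
- High: BR = Z, leader payoff 14.
Firm A's induced payoffs are 18, 10, 14, so Firm A commits to Low. Subgame-perfect outcome: (Low, Y) with payoffs (18, 5).
Now find the simultaneous Nash equilibrium.
Firm A's best replies: X→Mid; Y→High; Z→Low.
Firm B's best replies: Low→Y; Mid→X; High→Z.
Only (Mid, X) has each player best-responding; Nash payoffs (10, 7).
Sequential outcome (Low, Y) differs from the Nash profile (Mid, X).

no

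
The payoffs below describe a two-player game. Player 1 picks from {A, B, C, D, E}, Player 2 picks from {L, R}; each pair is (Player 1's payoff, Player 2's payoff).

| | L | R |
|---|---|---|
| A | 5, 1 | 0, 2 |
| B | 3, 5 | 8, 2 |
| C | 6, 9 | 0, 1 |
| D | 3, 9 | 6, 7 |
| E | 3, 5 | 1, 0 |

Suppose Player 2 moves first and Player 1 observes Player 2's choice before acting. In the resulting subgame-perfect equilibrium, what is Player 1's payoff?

Solve by backward induction (Player 2 leads).
- L: Player 1 compares 5, 3, 6, 3, 3 and picks C; Player 2 would get 9.
- R: Player 1 compares 0, 8, 0, 6, 1 and picks B; Player 2 would get 2.
Player 2's induced payoffs are 9, 2, so Player 2 commits to L. Subgame-perfect outcome: (C, L) with payoffs (6, 9).

6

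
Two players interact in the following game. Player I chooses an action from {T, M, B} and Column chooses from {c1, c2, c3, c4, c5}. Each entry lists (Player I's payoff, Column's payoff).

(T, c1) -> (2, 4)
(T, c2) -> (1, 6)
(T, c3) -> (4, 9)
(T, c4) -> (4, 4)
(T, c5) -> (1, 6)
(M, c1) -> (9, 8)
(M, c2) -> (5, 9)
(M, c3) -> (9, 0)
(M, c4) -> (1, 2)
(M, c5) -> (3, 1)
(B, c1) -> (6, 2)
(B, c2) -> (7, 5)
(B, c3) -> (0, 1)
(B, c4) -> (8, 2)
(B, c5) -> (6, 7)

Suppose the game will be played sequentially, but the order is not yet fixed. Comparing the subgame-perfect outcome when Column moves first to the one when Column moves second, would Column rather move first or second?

If Player I leads: Column's best replies are T→c3, M→c2, B→c5; Player I's induced payoffs 4, 5, 6; outcome (B, c5), payoffs (6, 7).
If Column leads: Player I's best replies are c1→M, c2→B, c3→M, c4→B, c5→B; Column's induced payoffs 8, 5, 0, 2, 7; outcome (M, c1), payoffs (9, 8).
Column gets 8 moving first and 7 moving second, so Column prefers to move first.

first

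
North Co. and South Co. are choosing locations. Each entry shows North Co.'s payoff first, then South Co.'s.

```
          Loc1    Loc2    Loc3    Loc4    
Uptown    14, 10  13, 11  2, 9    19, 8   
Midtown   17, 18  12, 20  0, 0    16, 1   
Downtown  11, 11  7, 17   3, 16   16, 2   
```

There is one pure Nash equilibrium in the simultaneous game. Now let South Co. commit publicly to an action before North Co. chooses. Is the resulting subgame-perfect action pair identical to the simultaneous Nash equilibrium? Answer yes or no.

Backward induction with South Co. moving first.
- Loc1 → North Co. plays Midtown (best of 14, 17, 11); South Co. gets 18.
- Loc2 → North Co. plays Uptown (best of 13, 12, 7); South Co. gets 11.
- Loc3 → North Co. plays Downtown (best of 2, 0, 3); South Co. gets 16.
- Loc4 → North Co. plays Uptown (best of 19, 16, 16); South Co. gets 8.
Maximizing over 18, 11, 16, 8, South Co. chooses Loc1. Subgame-perfect outcome: (Midtown, Loc1) with payoffs (17, 18).
Now find the simultaneous Nash equilibrium.
North Co.'s best replies: Loc1→Midtown; Loc2→Uptown; Loc3→Downtown; Loc4→Uptown.
South Co.'s best replies: Uptown→Loc2; Midtown→Loc2; Downtown→Loc2.
Only (Uptown, Loc2) has each player best-responding; Nash payoffs (13, 11).
Sequential outcome (Midtown, Loc1) differs from the Nash profile (Uptown, Loc2).

no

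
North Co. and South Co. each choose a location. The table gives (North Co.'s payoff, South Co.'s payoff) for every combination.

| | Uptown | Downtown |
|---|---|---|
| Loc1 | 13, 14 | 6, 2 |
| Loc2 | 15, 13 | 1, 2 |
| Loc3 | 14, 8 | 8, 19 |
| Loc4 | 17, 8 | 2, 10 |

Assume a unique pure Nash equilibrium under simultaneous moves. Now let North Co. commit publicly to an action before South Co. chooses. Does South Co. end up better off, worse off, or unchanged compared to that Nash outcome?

worse off

Work backward from South Co.'s decision.
- Loc1 → South Co. plays Uptown (best of 14, 2); North Co. gets 13.
- Loc2 → South Co. plays Uptown (best of 13, 2); North Co. gets 15.
- Loc3 → South Co. plays Downtown (best of 8, 19); North Co. gets 8.
- Loc4 → South Co. plays Downtown (best of 8, 10); North Co. gets 2.
Maximizing over 13, 15, 8, 2, North Co. chooses Loc2. Subgame-perfect outcome: (Loc2, Uptown) with payoffs (15, 13).
Now find the simultaneous Nash equilibrium.
North Co.'s best replies: Uptown→Loc4; Downtown→Loc3.
South Co.'s best replies: Loc1→Uptown; Loc2→Uptown; Loc3→Downtown; Loc4→Downtown.
The unique mutual best reply is (Loc3, Downtown), giving (8, 19).
South Co. earns 13 sequentially versus 19 at the Nash outcome: worse off.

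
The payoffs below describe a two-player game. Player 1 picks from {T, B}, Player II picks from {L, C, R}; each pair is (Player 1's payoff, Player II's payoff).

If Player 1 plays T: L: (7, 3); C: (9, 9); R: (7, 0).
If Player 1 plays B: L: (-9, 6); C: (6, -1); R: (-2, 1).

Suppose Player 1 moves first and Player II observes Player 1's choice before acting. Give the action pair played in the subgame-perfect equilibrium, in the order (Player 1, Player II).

Backward induction with Player 1 moving first.
- T: Player II compares 3, 9, 0 and picks C; Player 1 would get 9.
- B: Player II compares 6, -1, 1 and picks L; Player 1 would get -9.
Maximizing over 9, -9, Player 1 chooses T. Subgame-perfect outcome: (T, C) with payoffs (9, 9).

(T, C)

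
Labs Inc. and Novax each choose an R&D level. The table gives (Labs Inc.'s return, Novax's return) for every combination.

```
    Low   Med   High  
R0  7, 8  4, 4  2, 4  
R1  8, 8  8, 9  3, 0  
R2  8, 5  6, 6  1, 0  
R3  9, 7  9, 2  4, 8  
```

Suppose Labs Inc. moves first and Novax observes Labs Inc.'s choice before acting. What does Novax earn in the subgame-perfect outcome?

Work backward from Novax's decision.
- R0: Novax compares 8, 4, 4 and picks Low; Labs Inc. would get 7.
- R1: Novax compares 8, 9, 0 and picks Med; Labs Inc. would get 8.
- R2: Novax compares 5, 6, 0 and picks Med; Labs Inc. would get 6.
- R3: Novax compares 7, 2, 8 and picks High; Labs Inc. would get 4.
Labs Inc.'s induced payoffs are 7, 8, 6, 4, so Labs Inc. commits to R1. Subgame-perfect outcome: (R1, Med) with payoffs (8, 9).

9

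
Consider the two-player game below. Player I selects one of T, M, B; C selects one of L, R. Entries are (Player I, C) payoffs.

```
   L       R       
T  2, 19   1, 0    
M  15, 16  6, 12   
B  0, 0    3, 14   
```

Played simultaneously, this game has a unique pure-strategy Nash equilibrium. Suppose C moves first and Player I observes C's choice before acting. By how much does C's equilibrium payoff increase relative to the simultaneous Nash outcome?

Backward induction with C moving first.
- L → Player I plays M (best of 2, 15, 0); C gets 16.
- R → Player I plays M (best of 1, 6, 3); C gets 12.
Among 16, 12, the best is 16 at L. Subgame-perfect outcome: (M, L) with payoffs (15, 16).
Now find the simultaneous Nash equilibrium.
Player I's best replies: L→M; R→M.
C's best replies: T→L; M→L; B→R.
The unique mutual best reply is (M, L), giving (15, 16).
C's commitment gain: 16 − 16 = 0.

0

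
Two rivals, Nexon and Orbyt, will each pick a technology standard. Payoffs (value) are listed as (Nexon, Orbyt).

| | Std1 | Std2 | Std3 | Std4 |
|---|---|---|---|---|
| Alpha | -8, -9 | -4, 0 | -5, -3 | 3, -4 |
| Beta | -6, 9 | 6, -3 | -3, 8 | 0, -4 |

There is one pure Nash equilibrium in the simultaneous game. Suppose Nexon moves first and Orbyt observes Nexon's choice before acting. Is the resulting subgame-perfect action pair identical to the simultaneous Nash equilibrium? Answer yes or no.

no

Backward induction with Nexon moving first.
- Alpha → Orbyt plays Std2 (best of -9, 0, -3, -4); Nexon gets -4.
- Beta → Orbyt plays Std1 (best of 9, -3, 8, -4); Nexon gets -6.
Nexon's induced payoffs are -4, -6, so Nexon commits to Alpha. Subgame-perfect outcome: (Alpha, Std2) with payoffs (-4, 0).
Under simultaneous play:
Nexon's best replies: Std1→Beta; Std2→Beta; Std3→Beta; Std4→Alpha.
Orbyt's best replies: Alpha→Std2; Beta→Std1.
The unique mutual best reply is (Beta, Std1), giving (-6, 9).
Sequential outcome (Alpha, Std2) differs from the Nash profile (Beta, Std1).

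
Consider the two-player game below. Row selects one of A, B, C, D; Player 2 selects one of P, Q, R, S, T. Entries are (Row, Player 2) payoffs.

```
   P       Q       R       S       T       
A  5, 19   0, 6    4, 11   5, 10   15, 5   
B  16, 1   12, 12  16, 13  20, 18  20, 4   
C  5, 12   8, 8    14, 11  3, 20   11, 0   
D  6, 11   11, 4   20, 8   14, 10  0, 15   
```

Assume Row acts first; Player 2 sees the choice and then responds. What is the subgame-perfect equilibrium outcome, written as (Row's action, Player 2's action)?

(B, S)

Player 2 best-responds to each possible Row move:
- A → Player 2 plays P (best of 19, 6, 11, 10, 5); Row gets 5.
- B → Player 2 plays S (best of 1, 12, 13, 18, 4); Row gets 20.
- C → Player 2 plays S (best of 12, 8, 11, 20, 0); Row gets 3.
- D → Player 2 plays T (best of 11, 4, 8, 10, 15); Row gets 0.
Row's induced payoffs are 5, 20, 3, 0, so Row commits to B. Subgame-perfect outcome: (B, S) with payoffs (20, 18).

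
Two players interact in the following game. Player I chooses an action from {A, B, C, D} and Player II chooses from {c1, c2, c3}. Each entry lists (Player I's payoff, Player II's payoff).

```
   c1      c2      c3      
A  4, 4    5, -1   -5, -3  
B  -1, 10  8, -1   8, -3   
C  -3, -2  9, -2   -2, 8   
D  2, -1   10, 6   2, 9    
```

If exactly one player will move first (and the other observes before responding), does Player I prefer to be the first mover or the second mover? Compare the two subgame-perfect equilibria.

If Player I leads: Player II's best replies are A→c1, B→c1, C→c3, D→c3; Player I's induced payoffs 4, -1, -2, 2; outcome (A, c1), payoffs (4, 4).
If Player II leads: Player I's best replies are c1→A, c2→D, c3→B; Player II's induced payoffs 4, 6, -3; outcome (D, c2), payoffs (10, 6).
Player I gets 4 moving first and 10 moving second, so Player I prefers to move second.

second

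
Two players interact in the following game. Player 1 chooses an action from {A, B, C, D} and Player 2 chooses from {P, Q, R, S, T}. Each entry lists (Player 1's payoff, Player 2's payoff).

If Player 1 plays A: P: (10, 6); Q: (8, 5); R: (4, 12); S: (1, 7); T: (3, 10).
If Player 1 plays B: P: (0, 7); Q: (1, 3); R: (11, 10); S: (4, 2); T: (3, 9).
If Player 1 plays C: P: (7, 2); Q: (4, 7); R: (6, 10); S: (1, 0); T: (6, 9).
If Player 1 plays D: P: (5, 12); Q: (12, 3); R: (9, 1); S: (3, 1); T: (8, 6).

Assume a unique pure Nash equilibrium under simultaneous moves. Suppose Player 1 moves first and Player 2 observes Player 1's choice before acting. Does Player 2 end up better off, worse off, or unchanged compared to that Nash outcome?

unchanged

Backward induction with Player 1 moving first.
- A: Player 2 compares 6, 5, 12, 7, 10 and picks R; Player 1 would get 4.
- B: Player 2 compares 7, 3, 10, 2, 9 and picks R; Player 1 would get 11.
- C: Player 2 compares 2, 7, 10, 0, 9 and picks R; Player 1 would get 6.
- D: Player 2 compares 12, 3, 1, 1, 6 and picks P; Player 1 would get 5.
Among 4, 11, 6, 5, the best is 11 at B. Subgame-perfect outcome: (B, R) with payoffs (11, 10).
Now find the simultaneous Nash equilibrium.
Player 1's best replies: P→A; Q→D; R→B; S→B; T→D.
Player 2's best replies: A→R; B→R; C→R; D→P.
Only (B, R) has each player best-responding; Nash payoffs (11, 10).
Player 2 earns 10 sequentially versus 10 at the Nash outcome: unchanged.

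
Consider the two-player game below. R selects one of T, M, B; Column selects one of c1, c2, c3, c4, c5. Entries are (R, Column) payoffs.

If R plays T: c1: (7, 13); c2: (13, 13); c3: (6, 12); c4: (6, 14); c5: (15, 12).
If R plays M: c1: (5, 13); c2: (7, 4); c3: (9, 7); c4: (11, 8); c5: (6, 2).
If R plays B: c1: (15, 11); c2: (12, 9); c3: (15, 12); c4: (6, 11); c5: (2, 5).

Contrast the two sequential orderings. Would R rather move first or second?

If R leads: Column's best replies are T→c4, M→c1, B→c3; R's induced payoffs 6, 5, 15; outcome (B, c3), payoffs (15, 12).
If Column leads: R's best replies are c1→B, c2→T, c3→B, c4→M, c5→T; Column's induced payoffs 11, 13, 12, 8, 12; outcome (T, c2), payoffs (13, 13).
R gets 15 moving first and 13 moving second, so R prefers to move first.

first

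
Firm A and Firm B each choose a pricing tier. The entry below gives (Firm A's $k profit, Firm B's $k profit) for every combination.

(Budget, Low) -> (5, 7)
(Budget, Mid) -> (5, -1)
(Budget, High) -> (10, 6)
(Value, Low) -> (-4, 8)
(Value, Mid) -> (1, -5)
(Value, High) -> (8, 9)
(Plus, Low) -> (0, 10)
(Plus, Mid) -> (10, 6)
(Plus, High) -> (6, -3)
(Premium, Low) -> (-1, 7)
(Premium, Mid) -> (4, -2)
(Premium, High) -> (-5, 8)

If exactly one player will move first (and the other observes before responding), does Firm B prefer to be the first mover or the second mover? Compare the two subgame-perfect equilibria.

If Firm A leads: Firm B's best replies are Budget→Low, Value→High, Plus→Low, Premium→High; Firm A's induced payoffs 5, 8, 0, -5; outcome (Value, High), payoffs (8, 9).
If Firm B leads: Firm A's best replies are Low→Budget, Mid→Plus, High→Budget; Firm B's induced payoffs 7, 6, 6; outcome (Budget, Low), payoffs (5, 7).
Firm B gets 7 moving first and 9 moving second, so Firm B prefers to move second.

second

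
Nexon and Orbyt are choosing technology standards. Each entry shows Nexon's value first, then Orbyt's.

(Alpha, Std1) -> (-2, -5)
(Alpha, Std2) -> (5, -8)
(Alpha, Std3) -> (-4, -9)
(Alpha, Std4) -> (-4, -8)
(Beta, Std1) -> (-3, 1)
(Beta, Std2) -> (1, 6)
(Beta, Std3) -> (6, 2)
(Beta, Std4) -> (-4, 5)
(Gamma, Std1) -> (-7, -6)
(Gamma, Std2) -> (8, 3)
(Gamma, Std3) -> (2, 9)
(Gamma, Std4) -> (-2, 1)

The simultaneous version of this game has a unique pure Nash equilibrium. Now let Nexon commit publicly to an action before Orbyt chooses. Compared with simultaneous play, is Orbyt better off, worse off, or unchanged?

better off

Work backward from Orbyt's decision.
- Alpha: BR = Std1, leader payoff -2.
- Beta: BR = Std2, leader payoff 1.
- Gamma: BR = Std3, leader payoff 2.
Among -2, 1, 2, the best is 2 at Gamma. Subgame-perfect outcome: (Gamma, Std3) with payoffs (2, 9).
Under simultaneous play:
Nexon's best replies: Std1→Alpha; Std2→Gamma; Std3→Beta; Std4→Gamma.
Orbyt's best replies: Alpha→Std1; Beta→Std2; Gamma→Std3.
Only (Alpha, Std1) has each player best-responding; Nash payoffs (-2, -5).
Orbyt earns 9 sequentially versus -5 at the Nash outcome: better off.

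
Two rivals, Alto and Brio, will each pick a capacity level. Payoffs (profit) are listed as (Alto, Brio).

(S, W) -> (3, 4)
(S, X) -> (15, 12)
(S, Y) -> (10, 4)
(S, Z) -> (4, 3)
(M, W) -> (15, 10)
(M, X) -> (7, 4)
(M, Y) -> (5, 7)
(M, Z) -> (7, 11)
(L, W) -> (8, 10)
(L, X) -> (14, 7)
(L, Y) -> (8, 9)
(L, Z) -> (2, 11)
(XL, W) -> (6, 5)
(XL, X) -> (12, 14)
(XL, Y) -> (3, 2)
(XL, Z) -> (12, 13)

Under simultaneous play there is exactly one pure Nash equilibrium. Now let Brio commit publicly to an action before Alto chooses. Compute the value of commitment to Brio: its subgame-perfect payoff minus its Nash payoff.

1

Alto best-responds to each possible Brio move:
- W: BR = M, leader payoff 10.
- X: BR = S, leader payoff 12.
- Y: BR = S, leader payoff 4.
- Z: BR = XL, leader payoff 13.
Brio's induced payoffs are 10, 12, 4, 13, so Brio commits to Z. Subgame-perfect outcome: (XL, Z) with payoffs (12, 13).
Under simultaneous play:
Alto's best replies: W→M; X→S; Y→S; Z→XL.
Brio's best replies: S→X; M→Z; L→Z; XL→X.
The unique mutual best reply is (S, X), giving (15, 12).
Brio's commitment gain: 13 − 12 = 1.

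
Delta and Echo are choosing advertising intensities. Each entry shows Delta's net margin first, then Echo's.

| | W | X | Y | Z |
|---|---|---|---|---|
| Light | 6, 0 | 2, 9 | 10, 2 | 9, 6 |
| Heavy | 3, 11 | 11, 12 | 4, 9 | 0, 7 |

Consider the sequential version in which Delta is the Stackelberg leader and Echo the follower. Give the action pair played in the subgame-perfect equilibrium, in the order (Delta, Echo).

Solve by backward induction (Delta leads).
- Light: Echo compares 0, 9, 2, 6 and picks X; Delta would get 2.
- Heavy: Echo compares 11, 12, 9, 7 and picks X; Delta would get 11.
Maximizing over 2, 11, Delta chooses Heavy. Subgame-perfect outcome: (Heavy, X) with payoffs (11, 12).

(Heavy, X)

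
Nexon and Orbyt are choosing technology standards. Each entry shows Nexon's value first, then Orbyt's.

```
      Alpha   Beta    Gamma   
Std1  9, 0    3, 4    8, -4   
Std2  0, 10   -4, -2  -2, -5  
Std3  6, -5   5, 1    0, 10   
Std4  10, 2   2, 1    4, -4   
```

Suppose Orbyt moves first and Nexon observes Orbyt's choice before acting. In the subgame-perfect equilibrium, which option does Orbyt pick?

Work backward from Nexon's decision.
- Alpha → Nexon plays Std4 (best of 9, 0, 6, 10); Orbyt gets 2.
- Beta → Nexon plays Std3 (best of 3, -4, 5, 2); Orbyt gets 1.
- Gamma → Nexon plays Std1 (best of 8, -2, 0, 4); Orbyt gets -4.
Maximizing over 2, 1, -4, Orbyt chooses Alpha. Subgame-perfect outcome: (Std4, Alpha) with payoffs (10, 2).

Alpha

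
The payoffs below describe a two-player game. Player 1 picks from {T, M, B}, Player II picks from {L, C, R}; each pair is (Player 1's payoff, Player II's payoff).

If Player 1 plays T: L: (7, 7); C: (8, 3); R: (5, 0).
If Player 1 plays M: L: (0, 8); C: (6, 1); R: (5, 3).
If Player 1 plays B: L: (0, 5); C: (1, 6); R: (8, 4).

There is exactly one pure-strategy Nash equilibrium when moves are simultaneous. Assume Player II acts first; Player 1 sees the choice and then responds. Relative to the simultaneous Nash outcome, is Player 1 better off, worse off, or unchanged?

Solve by backward induction (Player II leads).
- L: Player 1 compares 7, 0, 0 and picks T; Player II would get 7.
- C: Player 1 compares 8, 6, 1 and picks T; Player II would get 3.
- R: Player 1 compares 5, 5, 8 and picks B; Player II would get 4.
Maximizing over 7, 3, 4, Player II chooses L. Subgame-perfect outcome: (T, L) with payoffs (7, 7).
For the simultaneous game, intersect best replies.
Player 1's best replies: L→T; C→T; R→B.
Player II's best replies: T→L; M→L; B→C.
The unique mutual best reply is (T, L), giving (7, 7).
Player 1 earns 7 sequentially versus 7 at the Nash outcome: unchanged.

unchanged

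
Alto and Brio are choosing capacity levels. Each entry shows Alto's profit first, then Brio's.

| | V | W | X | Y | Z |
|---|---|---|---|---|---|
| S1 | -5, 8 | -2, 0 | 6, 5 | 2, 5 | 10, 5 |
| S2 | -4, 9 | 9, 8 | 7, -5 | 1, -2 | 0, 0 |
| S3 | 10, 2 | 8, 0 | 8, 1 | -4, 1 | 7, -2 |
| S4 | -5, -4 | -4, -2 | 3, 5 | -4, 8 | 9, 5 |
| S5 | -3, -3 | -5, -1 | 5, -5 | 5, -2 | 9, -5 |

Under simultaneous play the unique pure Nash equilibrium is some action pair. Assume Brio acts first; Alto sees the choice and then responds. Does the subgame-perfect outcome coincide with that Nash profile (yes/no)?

no

Alto best-responds to each possible Brio move:
- V: BR = S3, leader payoff 2.
- W: BR = S2, leader payoff 8.
- X: BR = S3, leader payoff 1.
- Y: BR = S5, leader payoff -2.
- Z: BR = S1, leader payoff 5.
Among 2, 8, 1, -2, 5, the best is 8 at W. Subgame-perfect outcome: (S2, W) with payoffs (9, 8).
Now find the simultaneous Nash equilibrium.
Alto's best replies: V→S3; W→S2; X→S3; Y→S5; Z→S1.
Brio's best replies: S1→V; S2→V; S3→V; S4→Y; S5→W.
Only (S3, V) has each player best-responding; Nash payoffs (10, 2).
Sequential outcome (S2, W) differs from the Nash profile (S3, V).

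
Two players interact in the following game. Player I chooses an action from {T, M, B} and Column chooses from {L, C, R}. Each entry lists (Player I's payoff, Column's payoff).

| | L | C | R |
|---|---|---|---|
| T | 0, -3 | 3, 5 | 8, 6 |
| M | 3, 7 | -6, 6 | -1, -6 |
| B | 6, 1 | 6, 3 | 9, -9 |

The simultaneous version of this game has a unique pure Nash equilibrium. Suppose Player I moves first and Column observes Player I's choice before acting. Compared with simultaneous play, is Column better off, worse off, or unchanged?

Solve by backward induction (Player I leads).
- T → Column plays R (best of -3, 5, 6); Player I gets 8.
- M → Column plays L (best of 7, 6, -6); Player I gets 3.
- B → Column plays C (best of 1, 3, -9); Player I gets 6.
Player I's induced payoffs are 8, 3, 6, so Player I commits to T. Subgame-perfect outcome: (T, R) with payoffs (8, 6).
For the simultaneous game, intersect best replies.
Player I's best replies: L→B; C→B; R→B.
Column's best replies: T→R; M→L; B→C.
Only (B, C) has each player best-responding; Nash payoffs (6, 3).
Column earns 6 sequentially versus 3 at the Nash outcome: better off.

better off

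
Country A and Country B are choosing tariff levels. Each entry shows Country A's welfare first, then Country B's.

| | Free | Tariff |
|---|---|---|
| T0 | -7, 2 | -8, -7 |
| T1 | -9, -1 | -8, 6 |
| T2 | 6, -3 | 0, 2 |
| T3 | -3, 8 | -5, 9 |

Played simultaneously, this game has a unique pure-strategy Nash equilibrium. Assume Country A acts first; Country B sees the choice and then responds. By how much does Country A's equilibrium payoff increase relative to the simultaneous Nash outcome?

0

Backward induction with Country A moving first.
- T0: BR = Free, leader payoff -7.
- T1: BR = Tariff, leader payoff -8.
- T2: BR = Tariff, leader payoff 0.
- T3: BR = Tariff, leader payoff -5.
Maximizing over -7, -8, 0, -5, Country A chooses T2. Subgame-perfect outcome: (T2, Tariff) with payoffs (0, 2).
Now find the simultaneous Nash equilibrium.
Country A's best replies: Free→T2; Tariff→T2.
Country B's best replies: T0→Free; T1→Tariff; T2→Tariff; T3→Tariff.
Only (T2, Tariff) has each player best-responding; Nash payoffs (0, 2).
Country A's commitment gain: 0 − 0 = 0.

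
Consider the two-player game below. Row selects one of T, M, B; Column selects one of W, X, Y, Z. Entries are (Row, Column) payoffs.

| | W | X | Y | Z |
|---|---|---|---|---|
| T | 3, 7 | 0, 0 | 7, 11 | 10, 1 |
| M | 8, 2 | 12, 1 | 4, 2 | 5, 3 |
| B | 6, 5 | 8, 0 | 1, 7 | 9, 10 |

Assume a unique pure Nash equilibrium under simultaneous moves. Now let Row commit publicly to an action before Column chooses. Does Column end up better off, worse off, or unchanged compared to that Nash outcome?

worse off

Backward induction with Row moving first.
- T: BR = Y, leader payoff 7.
- M: BR = Z, leader payoff 5.
- B: BR = Z, leader payoff 9.
Maximizing over 7, 5, 9, Row chooses B. Subgame-perfect outcome: (B, Z) with payoffs (9, 10).
Now find the simultaneous Nash equilibrium.
Row's best replies: W→M; X→M; Y→T; Z→T.
Column's best replies: T→Y; M→Z; B→Z.
Only (T, Y) has each player best-responding; Nash payoffs (7, 11).
Column earns 10 sequentially versus 11 at the Nash outcome: worse off.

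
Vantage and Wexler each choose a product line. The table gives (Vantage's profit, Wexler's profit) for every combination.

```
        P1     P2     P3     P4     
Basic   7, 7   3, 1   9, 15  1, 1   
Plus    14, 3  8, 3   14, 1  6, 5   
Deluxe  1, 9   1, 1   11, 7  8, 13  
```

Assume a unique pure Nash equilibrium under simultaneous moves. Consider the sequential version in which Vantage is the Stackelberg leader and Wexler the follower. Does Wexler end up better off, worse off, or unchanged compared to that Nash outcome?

Backward induction with Vantage moving first.
- Basic: BR = P3, leader payoff 9.
- Plus: BR = P4, leader payoff 6.
- Deluxe: BR = P4, leader payoff 8.
Maximizing over 9, 6, 8, Vantage chooses Basic. Subgame-perfect outcome: (Basic, P3) with payoffs (9, 15).
Under simultaneous play:
Vantage's best replies: P1→Plus; P2→Plus; P3→Plus; P4→Deluxe.
Wexler's best replies: Basic→P3; Plus→P4; Deluxe→P4.
The unique mutual best reply is (Deluxe, P4), giving (8, 13).
Wexler earns 15 sequentially versus 13 at the Nash outcome: better off.

better off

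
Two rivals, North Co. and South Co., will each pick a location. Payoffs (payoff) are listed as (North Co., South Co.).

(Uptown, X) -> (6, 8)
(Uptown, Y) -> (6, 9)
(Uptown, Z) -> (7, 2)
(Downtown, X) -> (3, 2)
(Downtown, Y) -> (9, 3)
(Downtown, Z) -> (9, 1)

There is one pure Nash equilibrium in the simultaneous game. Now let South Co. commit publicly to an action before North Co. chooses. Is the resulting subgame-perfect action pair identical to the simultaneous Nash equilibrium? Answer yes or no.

no

North Co. best-responds to each possible South Co. move:
- X: North Co. compares 6, 3 and picks Uptown; South Co. would get 8.
- Y: North Co. compares 6, 9 and picks Downtown; South Co. would get 3.
- Z: North Co. compares 7, 9 and picks Downtown; South Co. would get 1.
South Co.'s induced payoffs are 8, 3, 1, so South Co. commits to X. Subgame-perfect outcome: (Uptown, X) with payoffs (6, 8).
Now find the simultaneous Nash equilibrium.
North Co.'s best replies: X→Uptown; Y→Downtown; Z→Downtown.
South Co.'s best replies: Uptown→Y; Downtown→Y.
Only (Downtown, Y) has each player best-responding; Nash payoffs (9, 3).
Sequential outcome (Uptown, X) differs from the Nash profile (Downtown, Y).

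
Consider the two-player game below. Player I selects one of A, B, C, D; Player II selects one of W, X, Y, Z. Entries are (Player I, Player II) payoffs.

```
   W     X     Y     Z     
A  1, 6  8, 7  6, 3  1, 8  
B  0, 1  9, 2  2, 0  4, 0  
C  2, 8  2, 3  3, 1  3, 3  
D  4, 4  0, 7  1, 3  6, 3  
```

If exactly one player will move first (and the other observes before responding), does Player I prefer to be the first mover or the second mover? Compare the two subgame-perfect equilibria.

If Player I leads: Player II's best replies are A→Z, B→X, C→W, D→X; Player I's induced payoffs 1, 9, 2, 0; outcome (B, X), payoffs (9, 2).
If Player II leads: Player I's best replies are W→D, X→B, Y→A, Z→D; Player II's induced payoffs 4, 2, 3, 3; outcome (D, W), payoffs (4, 4).
Player I gets 9 moving first and 4 moving second, so Player I prefers to move first.

first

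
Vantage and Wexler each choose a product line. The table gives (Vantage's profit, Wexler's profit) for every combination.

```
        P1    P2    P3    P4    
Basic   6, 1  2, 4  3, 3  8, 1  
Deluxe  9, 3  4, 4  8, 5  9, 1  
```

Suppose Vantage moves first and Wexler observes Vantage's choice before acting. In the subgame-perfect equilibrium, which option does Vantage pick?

Solve by backward induction (Vantage leads).
- Basic: Wexler compares 1, 4, 3, 1 and picks P2; Vantage would get 2.
- Deluxe: Wexler compares 3, 4, 5, 1 and picks P3; Vantage would get 8.
Vantage's induced payoffs are 2, 8, so Vantage commits to Deluxe. Subgame-perfect outcome: (Deluxe, P3) with payoffs (8, 5).

Deluxe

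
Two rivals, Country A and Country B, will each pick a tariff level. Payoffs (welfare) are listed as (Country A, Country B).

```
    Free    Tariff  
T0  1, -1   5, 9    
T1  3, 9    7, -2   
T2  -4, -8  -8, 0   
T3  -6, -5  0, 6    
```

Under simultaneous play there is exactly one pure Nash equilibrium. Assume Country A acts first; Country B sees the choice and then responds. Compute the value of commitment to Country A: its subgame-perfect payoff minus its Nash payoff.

2

Country B best-responds to each possible Country A move:
- T0: BR = Tariff, leader payoff 5.
- T1: BR = Free, leader payoff 3.
- T2: BR = Tariff, leader payoff -8.
- T3: BR = Tariff, leader payoff 0.
Among 5, 3, -8, 0, the best is 5 at T0. Subgame-perfect outcome: (T0, Tariff) with payoffs (5, 9).
Now find the simultaneous Nash equilibrium.
Country A's best replies: Free→T1; Tariff→T1.
Country B's best replies: T0→Tariff; T1→Free; T2→Tariff; T3→Tariff.
Only (T1, Free) has each player best-responding; Nash payoffs (3, 9).
Country A's commitment gain: 5 − 3 = 2.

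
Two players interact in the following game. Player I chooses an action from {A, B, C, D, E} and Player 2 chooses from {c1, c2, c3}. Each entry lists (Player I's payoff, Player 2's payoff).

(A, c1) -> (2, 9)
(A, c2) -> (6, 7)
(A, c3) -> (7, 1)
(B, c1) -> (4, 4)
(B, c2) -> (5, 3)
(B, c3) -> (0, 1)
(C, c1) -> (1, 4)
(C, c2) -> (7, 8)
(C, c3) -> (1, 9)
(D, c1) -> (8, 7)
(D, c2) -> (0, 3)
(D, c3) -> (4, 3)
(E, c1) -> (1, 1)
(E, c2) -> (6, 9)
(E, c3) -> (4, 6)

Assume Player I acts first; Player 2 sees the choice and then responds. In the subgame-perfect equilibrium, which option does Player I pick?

D

Solve by backward induction (Player I leads).
- A: Player 2 compares 9, 7, 1 and picks c1; Player I would get 2.
- B: Player 2 compares 4, 3, 1 and picks c1; Player I would get 4.
- C: Player 2 compares 4, 8, 9 and picks c3; Player I would get 1.
- D: Player 2 compares 7, 3, 3 and picks c1; Player I would get 8.
- E: Player 2 compares 1, 9, 6 and picks c2; Player I would get 6.
Maximizing over 2, 4, 1, 8, 6, Player I chooses D. Subgame-perfect outcome: (D, c1) with payoffs (8, 7).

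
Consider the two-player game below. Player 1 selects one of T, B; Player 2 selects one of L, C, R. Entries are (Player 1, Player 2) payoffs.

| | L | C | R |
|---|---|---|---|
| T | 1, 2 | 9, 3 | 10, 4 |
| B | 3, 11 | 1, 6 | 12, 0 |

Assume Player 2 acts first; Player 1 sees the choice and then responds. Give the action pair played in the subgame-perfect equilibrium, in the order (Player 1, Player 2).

Player 1 best-responds to each possible Player 2 move:
- L → Player 1 plays B (best of 1, 3); Player 2 gets 11.
- C → Player 1 plays T (best of 9, 1); Player 2 gets 3.
- R → Player 1 plays B (best of 10, 12); Player 2 gets 0.
Maximizing over 11, 3, 0, Player 2 chooses L. Subgame-perfect outcome: (B, L) with payoffs (3, 11).

(B, L)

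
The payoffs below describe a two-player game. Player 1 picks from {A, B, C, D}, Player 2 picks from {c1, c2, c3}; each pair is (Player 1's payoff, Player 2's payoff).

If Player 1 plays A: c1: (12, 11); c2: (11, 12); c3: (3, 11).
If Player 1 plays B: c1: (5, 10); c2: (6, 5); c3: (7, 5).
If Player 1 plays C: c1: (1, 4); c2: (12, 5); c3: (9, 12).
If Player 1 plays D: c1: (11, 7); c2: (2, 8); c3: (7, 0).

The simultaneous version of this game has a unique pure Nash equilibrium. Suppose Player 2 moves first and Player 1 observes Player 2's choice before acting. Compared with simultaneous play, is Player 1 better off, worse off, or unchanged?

Backward induction with Player 2 moving first.
- c1 → Player 1 plays A (best of 12, 5, 1, 11); Player 2 gets 11.
- c2 → Player 1 plays C (best of 11, 6, 12, 2); Player 2 gets 5.
- c3 → Player 1 plays C (best of 3, 7, 9, 7); Player 2 gets 12.
Player 2's induced payoffs are 11, 5, 12, so Player 2 commits to c3. Subgame-perfect outcome: (C, c3) with payoffs (9, 12).
Under simultaneous play:
Player 1's best replies: c1→A; c2→C; c3→C.
Player 2's best replies: A→c2; B→c1; C→c3; D→c2.
Only (C, c3) has each player best-responding; Nash payoffs (9, 12).
Player 1 earns 9 sequentially versus 9 at the Nash outcome: unchanged.

unchanged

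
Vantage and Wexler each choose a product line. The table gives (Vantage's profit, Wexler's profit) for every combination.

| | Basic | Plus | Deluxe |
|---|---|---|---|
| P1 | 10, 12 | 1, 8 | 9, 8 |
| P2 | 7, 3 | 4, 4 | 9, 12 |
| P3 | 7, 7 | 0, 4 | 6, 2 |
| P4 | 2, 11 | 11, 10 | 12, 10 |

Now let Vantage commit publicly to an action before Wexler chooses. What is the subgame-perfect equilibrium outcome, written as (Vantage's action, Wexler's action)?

Solve by backward induction (Vantage leads).
- P1: BR = Basic, leader payoff 10.
- P2: BR = Deluxe, leader payoff 9.
- P3: BR = Basic, leader payoff 7.
- P4: BR = Basic, leader payoff 2.
Vantage's induced payoffs are 10, 9, 7, 2, so Vantage commits to P1. Subgame-perfect outcome: (P1, Basic) with payoffs (10, 12).

(P1, Basic)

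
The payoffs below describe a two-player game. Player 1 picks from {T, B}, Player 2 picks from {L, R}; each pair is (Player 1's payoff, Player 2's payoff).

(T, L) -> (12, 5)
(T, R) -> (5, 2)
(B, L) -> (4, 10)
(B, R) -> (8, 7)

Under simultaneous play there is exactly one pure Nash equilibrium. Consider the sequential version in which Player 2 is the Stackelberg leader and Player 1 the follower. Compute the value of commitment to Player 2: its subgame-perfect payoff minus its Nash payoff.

2

Backward induction with Player 2 moving first.
- L: BR = T, leader payoff 5.
- R: BR = B, leader payoff 7.
Player 2's induced payoffs are 5, 7, so Player 2 commits to R. Subgame-perfect outcome: (B, R) with payoffs (8, 7).
For the simultaneous game, intersect best replies.
Player 1's best replies: L→T; R→B.
Player 2's best replies: T→L; B→L.
Only (T, L) has each player best-responding; Nash payoffs (12, 5).
Player 2's commitment gain: 7 − 5 = 2.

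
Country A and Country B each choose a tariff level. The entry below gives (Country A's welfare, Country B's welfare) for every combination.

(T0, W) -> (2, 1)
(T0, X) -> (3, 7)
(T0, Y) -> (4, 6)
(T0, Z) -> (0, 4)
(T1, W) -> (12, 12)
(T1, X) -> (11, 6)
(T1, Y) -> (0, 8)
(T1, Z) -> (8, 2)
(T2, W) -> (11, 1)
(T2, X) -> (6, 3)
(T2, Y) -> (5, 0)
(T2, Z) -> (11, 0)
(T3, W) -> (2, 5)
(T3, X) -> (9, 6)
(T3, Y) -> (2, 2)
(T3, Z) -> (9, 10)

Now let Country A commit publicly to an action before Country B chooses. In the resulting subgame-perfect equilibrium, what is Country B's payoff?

12

Backward induction with Country A moving first.
- T0 → Country B plays X (best of 1, 7, 6, 4); Country A gets 3.
- T1 → Country B plays W (best of 12, 6, 8, 2); Country A gets 12.
- T2 → Country B plays X (best of 1, 3, 0, 0); Country A gets 6.
- T3 → Country B plays Z (best of 5, 6, 2, 10); Country A gets 9.
Among 3, 12, 6, 9, the best is 12 at T1. Subgame-perfect outcome: (T1, W) with payoffs (12, 12).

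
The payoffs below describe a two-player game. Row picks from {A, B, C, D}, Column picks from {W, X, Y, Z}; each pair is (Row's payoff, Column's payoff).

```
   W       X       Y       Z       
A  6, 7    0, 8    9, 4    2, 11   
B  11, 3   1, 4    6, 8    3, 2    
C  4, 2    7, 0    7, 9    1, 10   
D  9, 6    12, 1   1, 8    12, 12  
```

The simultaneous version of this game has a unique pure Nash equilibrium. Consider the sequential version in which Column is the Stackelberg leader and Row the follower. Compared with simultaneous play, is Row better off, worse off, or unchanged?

unchanged

Solve by backward induction (Column leads).
- W: BR = B, leader payoff 3.
- X: BR = D, leader payoff 1.
- Y: BR = A, leader payoff 4.
- Z: BR = D, leader payoff 12.
Among 3, 1, 4, 12, the best is 12 at Z. Subgame-perfect outcome: (D, Z) with payoffs (12, 12).
Under simultaneous play:
Row's best replies: W→B; X→D; Y→A; Z→D.
Column's best replies: A→Z; B→Y; C→Z; D→Z.
The unique mutual best reply is (D, Z), giving (12, 12).
Row earns 12 sequentially versus 12 at the Nash outcome: unchanged.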